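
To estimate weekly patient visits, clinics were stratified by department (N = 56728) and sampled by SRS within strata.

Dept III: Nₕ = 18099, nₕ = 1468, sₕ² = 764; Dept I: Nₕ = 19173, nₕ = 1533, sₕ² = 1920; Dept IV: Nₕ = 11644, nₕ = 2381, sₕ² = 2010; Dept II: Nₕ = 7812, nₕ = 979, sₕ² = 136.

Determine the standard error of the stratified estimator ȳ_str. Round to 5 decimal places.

0.45925

Var(ȳ_str) = Σₕ Wₕ²(1 − fₕ)sₕ²/nₕ with Wₕ = Nₕ/N, N = 56728.
Dept III: Wₕ = 0.31904879; term = 0.31904879²·(1 − 0.08110945)·764/1468 = 0.04867941.
Dept I: Wₕ = 0.33798124; term = 0.33798124²·(1 − 0.07995619)·1920/1533 = 0.13162936.
Dept IV: Wₕ = 0.20526019; term = 0.20526019²·(1 − 0.20448300)·2010/2381 = 0.02829408.
Dept II: Wₕ = 0.13770977; term = 0.13770977²·(1 − 0.12532002)·136/979 = 0.0023042783.
Sum = 0.21090713.
SE = √(0.21090713) = 0.45925.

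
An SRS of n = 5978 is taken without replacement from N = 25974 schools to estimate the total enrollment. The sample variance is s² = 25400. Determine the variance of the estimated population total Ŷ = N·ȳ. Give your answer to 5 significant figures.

2.2068 × 10^9

Var(Ŷ) = N²·Var(ȳ) = N²·(1 − n/N)·s²/n.
f = 5978/25974 = 0.23015323; Var(ȳ) = 0.76984677·25400/5978 = 3.2710117.
Var(Ŷ) = 25974² · 3.2710117 = 2.2067837 × 10^9.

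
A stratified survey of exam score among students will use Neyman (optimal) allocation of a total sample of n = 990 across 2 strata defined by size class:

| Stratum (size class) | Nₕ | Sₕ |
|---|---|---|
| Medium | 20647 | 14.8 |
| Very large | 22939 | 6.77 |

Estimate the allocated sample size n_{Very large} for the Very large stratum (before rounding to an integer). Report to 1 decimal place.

Neyman allocation: nₕ = n·NₕSₕ / Σⱼ NⱼSⱼ.
Σ NⱼSⱼ = 20647·14.8 + 22939·6.77 = 460872.63.
n_{Very large} = 990·22939·6.77 / 460872.63 = 333.6.

333.6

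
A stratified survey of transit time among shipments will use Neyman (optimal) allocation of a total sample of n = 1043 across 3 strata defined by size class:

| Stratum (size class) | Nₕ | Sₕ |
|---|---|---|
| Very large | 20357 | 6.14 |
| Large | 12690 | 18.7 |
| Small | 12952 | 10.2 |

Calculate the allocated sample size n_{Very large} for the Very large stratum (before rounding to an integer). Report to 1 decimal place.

Neyman allocation: nₕ = n·NₕSₕ / Σⱼ NⱼSⱼ.
Σ NⱼSⱼ = 20357·6.14 + 12690·18.7 + 12952·10.2 = 494405.38.
n_{Very large} = 1043·20357·6.14 / 494405.38 = 263.7.

263.7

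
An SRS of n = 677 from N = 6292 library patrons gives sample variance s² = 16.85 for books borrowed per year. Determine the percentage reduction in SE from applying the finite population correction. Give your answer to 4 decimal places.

f = n/N = 677/6292 = 0.10759695.
SE_no-fpc = √(s²/n) = 0.15776317; SE_fpc = √((1−f)s²/n) = 0.14903427.
Ratio = √(1−f) = 0.94467087. Reduction = 100·(1 − 0.94467087) = 5.5329%.

5.5329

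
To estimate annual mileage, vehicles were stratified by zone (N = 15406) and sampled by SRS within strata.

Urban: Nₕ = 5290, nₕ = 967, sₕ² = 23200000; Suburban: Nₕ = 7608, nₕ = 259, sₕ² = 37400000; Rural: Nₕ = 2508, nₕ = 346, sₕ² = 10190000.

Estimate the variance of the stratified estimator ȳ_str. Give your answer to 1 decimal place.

37001.1

Var(ȳ_str) = Σₕ Wₕ²(1 − fₕ)sₕ²/nₕ with Wₕ = Nₕ/N, N = 15406.
Urban: Wₕ = 0.34337271; term = 0.34337271²·(1 − 0.18279773)·23200000/967 = 2311.6529.
Suburban: Wₕ = 0.49383357; term = 0.49383357²·(1 − 0.03404311)·37400000/259 = 34016.592.
Rural: Wₕ = 0.16279372; term = 0.16279372²·(1 − 0.13795853)·10190000/346 = 672.82407.
Sum = 37001.069.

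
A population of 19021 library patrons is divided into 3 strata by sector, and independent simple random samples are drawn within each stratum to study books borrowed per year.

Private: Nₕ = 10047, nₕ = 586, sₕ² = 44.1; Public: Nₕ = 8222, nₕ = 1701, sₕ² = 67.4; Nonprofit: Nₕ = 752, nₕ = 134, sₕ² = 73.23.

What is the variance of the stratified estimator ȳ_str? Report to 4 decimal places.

Var(ȳ_str) = Σₕ Wₕ²(1 − fₕ)sₕ²/nₕ with Wₕ = Nₕ/N, N = 19021.
Private: Wₕ = 0.52820567; term = 0.52820567²·(1 − 0.05832587)·44.1/586 = 0.019771869.
Public: Wₕ = 0.43225908; term = 0.43225908²·(1 − 0.20688397)·67.4/1701 = 0.0058719259.
Nonprofit: Wₕ = 0.03953525; term = 0.03953525²·(1 − 0.17819149)·73.23/134 = 7.0197858 × 10^-4.
Sum = 0.026345773.

0.0263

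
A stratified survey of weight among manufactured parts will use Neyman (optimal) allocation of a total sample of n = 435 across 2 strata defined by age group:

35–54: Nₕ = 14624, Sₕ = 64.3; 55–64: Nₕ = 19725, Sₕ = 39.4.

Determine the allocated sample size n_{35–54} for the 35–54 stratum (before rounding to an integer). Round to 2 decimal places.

238.16

Neyman allocation: nₕ = n·NₕSₕ / Σⱼ NⱼSⱼ.
Σ NⱼSⱼ = 14624·64.3 + 19725·39.4 = 1.7174882 × 10^6.
n_{35–54} = 435·14624·64.3 / (1.7174882 × 10^6) = 238.16.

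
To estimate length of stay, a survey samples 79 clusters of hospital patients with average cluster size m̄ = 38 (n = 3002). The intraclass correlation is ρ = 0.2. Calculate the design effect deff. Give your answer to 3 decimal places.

deff = 1 + (38 − 1)·0.2 = 1 + 7.4 = 8.4.

8.400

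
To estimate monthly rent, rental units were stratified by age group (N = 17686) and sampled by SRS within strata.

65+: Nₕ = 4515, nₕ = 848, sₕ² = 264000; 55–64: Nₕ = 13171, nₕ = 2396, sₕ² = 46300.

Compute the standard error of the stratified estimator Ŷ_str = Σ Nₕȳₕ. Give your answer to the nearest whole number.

Var(Ŷ_str) = Σₕ Nₕ²(1 − fₕ)sₕ²/nₕ.
65+: 4515²·(1 − 848/4515)·264000/848 = 5.1543836 × 10^9.
55–64: 13171²·(1 − 2396/13171)·46300/2396 = 2.7423962 × 10^9.
Sum = 7.8967798 × 10^9.
SE = √(7.8967798 × 10^9) = 88864.

88864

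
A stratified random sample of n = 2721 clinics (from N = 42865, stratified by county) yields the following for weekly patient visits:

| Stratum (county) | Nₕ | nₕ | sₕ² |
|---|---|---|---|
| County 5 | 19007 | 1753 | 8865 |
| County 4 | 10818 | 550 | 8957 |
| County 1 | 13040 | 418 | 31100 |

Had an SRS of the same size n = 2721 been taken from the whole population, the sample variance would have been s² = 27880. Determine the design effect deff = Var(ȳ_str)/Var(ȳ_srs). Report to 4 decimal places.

0.8912

Var(ȳ_str) = Σ Wₕ²(1−fₕ)sₕ²/nₕ with Wₕ = Nₕ/42865:
  County 5: (19007/42865)²·(1−1753/19007)·8865/1753 = 0.90259835
  County 4: (10818/42865)²·(1−550/10818)·8957/550 = 0.98452572
  County 1: (13040/42865)²·(1−418/13040)·31100/418 = 6.6647554
  → Var(ȳ_str) = 8.5518795.
Var(ȳ_srs) = (1 − 2721/42865)·27880/2721 = 9.5958189.
deff = 8.5518795 / 9.5958189 = 0.8912.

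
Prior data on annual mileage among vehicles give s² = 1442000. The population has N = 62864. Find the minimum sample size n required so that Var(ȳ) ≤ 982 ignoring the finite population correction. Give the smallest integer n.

Without fpc, n₀ = s²/D = 1442000/982 = 1468.4318.
Rounding up, n = 1469.

1469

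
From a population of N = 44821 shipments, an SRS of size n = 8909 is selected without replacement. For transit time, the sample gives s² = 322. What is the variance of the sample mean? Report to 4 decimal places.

0.0290

Under SRS without replacement, Var(ȳ) = (1 − f)·s²/n with f = n/N = 8909/44821 = 0.19876843.
Var(ȳ) = (1 − 0.19876843)·322/8909 = 0.80123157·0.036143226 = 0.028959094.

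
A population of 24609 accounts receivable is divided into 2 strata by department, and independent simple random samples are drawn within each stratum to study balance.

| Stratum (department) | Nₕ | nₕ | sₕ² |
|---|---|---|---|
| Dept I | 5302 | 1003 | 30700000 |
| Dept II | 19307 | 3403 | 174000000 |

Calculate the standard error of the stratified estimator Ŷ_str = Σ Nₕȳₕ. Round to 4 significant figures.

4.049 × 10^6

Var(Ŷ_str) = Σₕ Nₕ²(1 − fₕ)sₕ²/nₕ.
Dept I: 5302²·(1 − 1003/5302)·30700000/1003 = 6.9766126 × 10^11.
Dept II: 19307²·(1 − 3403/19307)·174000000/3403 = 1.5700319 × 10^13.
Sum = 1.639798 × 10^13.
SE = √(1.639798 × 10^13) = 4.049 × 10^6.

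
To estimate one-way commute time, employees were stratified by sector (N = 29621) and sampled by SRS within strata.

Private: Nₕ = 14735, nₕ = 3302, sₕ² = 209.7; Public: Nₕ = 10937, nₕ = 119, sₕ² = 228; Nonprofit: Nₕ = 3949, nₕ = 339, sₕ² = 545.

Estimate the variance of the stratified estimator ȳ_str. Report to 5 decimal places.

Var(ȳ_str) = Σₕ Wₕ²(1 − fₕ)sₕ²/nₕ with Wₕ = Nₕ/N, N = 29621.
Private: Wₕ = 0.49745113; term = 0.49745113²·(1 − 0.22409230)·209.7/3302 = 0.012193609.
Public: Wₕ = 0.36923129; term = 0.36923129²·(1 − 0.01088050)·228/119 = 0.25836498.
Nonprofit: Wₕ = 0.13331758; term = 0.13331758²·(1 − 0.08584452)·545/339 = 0.026121115.
Sum = 0.2966797.

0.29668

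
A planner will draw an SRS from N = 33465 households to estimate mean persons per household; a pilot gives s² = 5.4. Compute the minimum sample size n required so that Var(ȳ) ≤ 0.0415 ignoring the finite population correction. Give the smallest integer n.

131

Without fpc, n₀ = s²/D = 5.4/0.0415 = 130.1205.
Rounding up, n = 131.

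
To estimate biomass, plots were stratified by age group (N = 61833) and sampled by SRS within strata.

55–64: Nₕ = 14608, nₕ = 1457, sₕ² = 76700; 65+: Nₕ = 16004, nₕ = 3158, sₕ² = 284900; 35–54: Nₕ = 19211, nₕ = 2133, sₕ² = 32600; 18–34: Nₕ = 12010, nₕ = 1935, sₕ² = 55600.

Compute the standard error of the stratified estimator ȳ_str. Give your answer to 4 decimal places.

Var(ȳ_str) = Σₕ Wₕ²(1 − fₕ)sₕ²/nₕ with Wₕ = Nₕ/N, N = 61833.
55–64: Wₕ = 0.23624925; term = 0.23624925²·(1 − 0.09973987)·76700/1457 = 2.6451159.
65+: Wₕ = 0.25882619; term = 0.25882619²·(1 − 0.19732567)·284900/3158 = 4.8510544.
35–54: Wₕ = 0.31069170; term = 0.31069170²·(1 − 0.11103014)·32600/2133 = 1.3115145.
18–34: Wₕ = 0.19423285; term = 0.19423285²·(1 − 0.16111574)·55600/1935 = 0.90937131.
Sum = 9.7170561.
SE = √(9.7170561) = 3.1172.

3.1172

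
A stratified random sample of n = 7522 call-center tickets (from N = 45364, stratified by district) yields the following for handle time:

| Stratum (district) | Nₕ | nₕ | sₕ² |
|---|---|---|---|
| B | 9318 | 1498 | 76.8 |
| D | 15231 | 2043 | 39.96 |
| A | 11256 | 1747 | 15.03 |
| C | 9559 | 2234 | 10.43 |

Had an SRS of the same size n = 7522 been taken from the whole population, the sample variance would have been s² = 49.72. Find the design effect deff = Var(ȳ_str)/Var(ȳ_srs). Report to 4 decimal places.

Var(ȳ_str) = Σ Wₕ²(1−fₕ)sₕ²/nₕ with Wₕ = Nₕ/45364:
  B: (9318/45364)²·(1−1498/9318)·76.8/1498 = 0.0018153325
  D: (15231/45364)²·(1−2043/15231)·39.96/2043 = 0.0019091576
  A: (11256/45364)²·(1−1747/11256)·15.03/1747 = 4.4746835 × 10^-4
  C: (9559/45364)²·(1−2234/9559)·10.43/2234 = 1.5885414 × 10^-4
  → Var(ȳ_str) = 0.0043308126.
Var(ȳ_srs) = (1 − 7522/45364)·49.72/7522 = 0.0055139209.
deff = 0.0043308126 / 0.0055139209 = 0.7854.

0.7854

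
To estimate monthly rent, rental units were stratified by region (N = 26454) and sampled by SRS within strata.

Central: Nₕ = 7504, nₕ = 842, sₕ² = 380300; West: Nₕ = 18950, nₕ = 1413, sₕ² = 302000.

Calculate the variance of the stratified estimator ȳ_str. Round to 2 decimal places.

Var(ȳ_str) = Σₕ Wₕ²(1 − fₕ)sₕ²/nₕ with Wₕ = Nₕ/N, N = 26454.
Central: Wₕ = 0.28366221; term = 0.28366221²·(1 − 0.11220682)·380300/842 = 32.264801.
West: Wₕ = 0.71633779; term = 0.71633779²·(1 − 0.07456464)·302000/1413 = 101.49546.
Sum = 133.76026.

133.76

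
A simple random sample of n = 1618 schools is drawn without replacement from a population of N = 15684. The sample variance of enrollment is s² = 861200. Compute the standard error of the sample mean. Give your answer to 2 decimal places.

21.85

Under SRS without replacement, Var(ȳ) = (1 − f)·s²/n with f = n/N = 1618/15684 = 0.10316246.
Var(ȳ) = (1 − 0.10316246)·861200/1618 = 0.89683754·532.26205 = 477.35259.
SE(ȳ) = √(477.35259) = 21.85.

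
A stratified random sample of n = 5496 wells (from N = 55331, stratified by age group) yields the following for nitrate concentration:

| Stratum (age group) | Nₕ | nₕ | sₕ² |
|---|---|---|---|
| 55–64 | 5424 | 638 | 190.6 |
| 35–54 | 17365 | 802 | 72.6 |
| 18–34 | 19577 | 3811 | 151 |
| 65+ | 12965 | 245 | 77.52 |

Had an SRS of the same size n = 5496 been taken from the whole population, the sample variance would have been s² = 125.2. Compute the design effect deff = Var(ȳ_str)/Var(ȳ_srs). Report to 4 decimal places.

1.5633

Var(ȳ_str) = Σ Wₕ²(1−fₕ)sₕ²/nₕ with Wₕ = Nₕ/55331:
  55–64: (5424/55331)²·(1−638/5424)·190.6/638 = 0.0025331304
  35–54: (17365/55331)²·(1−802/17365)·72.6/802 = 0.0085043084
  18–34: (19577/55331)²·(1−3811/19577)·151/3811 = 0.003994557
  65+: (12965/55331)²·(1−245/12965)·77.52/245 = 0.017043951
  → Var(ȳ_str) = 0.032075947.
Var(ȳ_srs) = (1 − 5496/55331)·125.2/5496 = 0.020517458.
deff = 0.032075947 / 0.020517458 = 1.5633.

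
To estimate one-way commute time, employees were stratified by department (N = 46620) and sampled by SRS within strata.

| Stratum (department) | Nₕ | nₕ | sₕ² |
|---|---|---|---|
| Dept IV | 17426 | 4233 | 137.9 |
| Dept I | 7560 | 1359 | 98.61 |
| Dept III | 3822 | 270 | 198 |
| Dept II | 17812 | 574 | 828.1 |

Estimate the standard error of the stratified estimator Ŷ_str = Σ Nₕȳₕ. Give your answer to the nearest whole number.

21536

Var(Ŷ_str) = Σₕ Nₕ²(1 − fₕ)sₕ²/nₕ.
Dept IV: 17426²·(1 − 4233/17426)·137.9/4233 = 7.4895767 × 10^6.
Dept I: 7560²·(1 − 1359/7560)·98.61/1359 = 3.401614 × 10^6.
Dept III: 3822²·(1 − 270/3822)·198/270 = 9.9555456 × 10^6.
Dept II: 17812²·(1 − 574/17812)·828.1/574 = 4.4296606 × 10^8.
Sum = 4.638128 × 10^8.
SE = √(4.638128 × 10^8) = 21536.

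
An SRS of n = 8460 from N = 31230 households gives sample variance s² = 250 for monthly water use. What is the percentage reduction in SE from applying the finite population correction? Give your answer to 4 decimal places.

f = n/N = 8460/31230 = 0.27089337.
SE_no-fpc = √(s²/n) = 0.17190354; SE_fpc = √((1−f)s²/n) = 0.14678455.
Ratio = √(1−f) = 0.85387741. Reduction = 100·(1 − 0.85387741) = 14.6123%.

14.6123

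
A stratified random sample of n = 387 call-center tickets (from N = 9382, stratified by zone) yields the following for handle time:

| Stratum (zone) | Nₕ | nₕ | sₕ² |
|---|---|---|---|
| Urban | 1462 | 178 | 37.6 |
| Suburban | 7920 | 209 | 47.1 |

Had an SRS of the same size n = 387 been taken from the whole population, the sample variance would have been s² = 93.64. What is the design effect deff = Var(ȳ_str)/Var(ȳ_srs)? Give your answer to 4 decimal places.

0.6934

Var(ȳ_str) = Σ Wₕ²(1−fₕ)sₕ²/nₕ with Wₕ = Nₕ/9382:
  Urban: (1462/9382)²·(1−178/1462)·37.6/178 = 0.0045049438
  Suburban: (7920/9382)²·(1−209/7920)·47.1/209 = 0.15635784
  → Var(ȳ_str) = 0.16086278.
Var(ȳ_srs) = (1 − 387/9382)·93.64/387 = 0.23198301.
deff = 0.16086278 / 0.23198301 = 0.6934.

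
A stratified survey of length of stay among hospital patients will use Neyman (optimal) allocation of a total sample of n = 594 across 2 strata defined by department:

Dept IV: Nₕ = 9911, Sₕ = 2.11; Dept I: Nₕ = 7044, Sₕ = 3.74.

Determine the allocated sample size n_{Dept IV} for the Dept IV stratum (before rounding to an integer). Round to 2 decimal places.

Neyman allocation: nₕ = n·NₕSₕ / Σⱼ NⱼSⱼ.
Σ NⱼSⱼ = 9911·2.11 + 7044·3.74 = 47256.77.
n_{Dept IV} = 594·9911·2.11 / 47256.77 = 262.86.

262.86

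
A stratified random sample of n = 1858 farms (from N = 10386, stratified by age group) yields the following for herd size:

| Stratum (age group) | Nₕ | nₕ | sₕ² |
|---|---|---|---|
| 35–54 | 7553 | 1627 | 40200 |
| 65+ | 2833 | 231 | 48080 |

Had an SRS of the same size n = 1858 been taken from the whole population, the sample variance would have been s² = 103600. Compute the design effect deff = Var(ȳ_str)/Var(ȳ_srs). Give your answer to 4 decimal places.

0.5346

Var(ȳ_str) = Σ Wₕ²(1−fₕ)sₕ²/nₕ with Wₕ = Nₕ/10386:
  35–54: (7553/10386)²·(1−1627/7553)·40200/1627 = 10.25234
  65+: (2833/10386)²·(1−231/2833)·48080/231 = 14.223606
  → Var(ȳ_str) = 24.475946.
Var(ȳ_srs) = (1 − 1858/10386)·103600/1858 = 45.783914.
deff = 24.475946 / 45.783914 = 0.5346.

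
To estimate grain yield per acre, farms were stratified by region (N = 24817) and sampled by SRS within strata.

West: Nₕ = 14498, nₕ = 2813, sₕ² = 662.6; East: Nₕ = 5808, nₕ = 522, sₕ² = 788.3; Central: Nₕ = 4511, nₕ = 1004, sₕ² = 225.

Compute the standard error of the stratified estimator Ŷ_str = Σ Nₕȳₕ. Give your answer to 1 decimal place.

Var(Ŷ_str) = Σₕ Nₕ²(1 − fₕ)sₕ²/nₕ.
West: 14498²·(1 − 2813/14498)·662.6/2813 = 3.9904191 × 10^7.
East: 5808²·(1 − 522/5808)·788.3/522 = 4.6363348 × 10^7.
Central: 4511²·(1 − 1004/4511)·225/1004 = 3.545336 × 10^6.
Sum = 8.9812875 × 10^7.
SE = √(8.9812875 × 10^7) = 9477.0.

9477.0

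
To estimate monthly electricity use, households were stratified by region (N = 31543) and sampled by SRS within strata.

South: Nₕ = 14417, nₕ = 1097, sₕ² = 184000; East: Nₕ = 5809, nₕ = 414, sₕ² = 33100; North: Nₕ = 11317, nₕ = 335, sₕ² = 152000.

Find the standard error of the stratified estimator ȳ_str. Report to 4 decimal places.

Var(ȳ_str) = Σₕ Wₕ²(1 − fₕ)sₕ²/nₕ with Wₕ = Nₕ/N, N = 31543.
South: Wₕ = 0.45705862; term = 0.45705862²·(1 − 0.07609073)·184000/1097 = 32.373103.
East: Wₕ = 0.18416130; term = 0.18416130²·(1 − 0.07126872)·33100/414 = 2.5183407.
North: Wₕ = 0.35878008; term = 0.35878008²·(1 − 0.02960148)·152000/335 = 56.676829.
Sum = 91.568273.
SE = √(91.568273) = 9.5691.

9.5691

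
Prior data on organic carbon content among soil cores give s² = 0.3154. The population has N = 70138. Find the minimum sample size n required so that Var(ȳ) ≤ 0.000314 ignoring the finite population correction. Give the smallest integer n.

1005

Without fpc, n₀ = s²/D = 0.3154/0.000314 = 1004.4586.
Rounding up, n = 1005.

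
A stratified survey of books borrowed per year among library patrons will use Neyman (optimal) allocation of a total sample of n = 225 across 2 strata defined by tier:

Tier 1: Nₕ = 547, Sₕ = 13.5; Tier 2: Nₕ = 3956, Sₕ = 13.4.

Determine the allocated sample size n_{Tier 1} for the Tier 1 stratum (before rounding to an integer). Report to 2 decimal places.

27.51

Neyman allocation: nₕ = n·NₕSₕ / Σⱼ NⱼSⱼ.
Σ NⱼSⱼ = 547·13.5 + 3956·13.4 = 60394.9.
n_{Tier 1} = 225·547·13.5 / 60394.9 = 27.51.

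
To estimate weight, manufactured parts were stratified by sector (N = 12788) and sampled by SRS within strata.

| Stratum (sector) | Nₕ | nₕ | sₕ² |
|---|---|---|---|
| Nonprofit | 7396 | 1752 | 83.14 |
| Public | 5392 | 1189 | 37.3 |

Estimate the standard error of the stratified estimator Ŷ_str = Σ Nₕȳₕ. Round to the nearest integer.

1641

Var(Ŷ_str) = Σₕ Nₕ²(1 − fₕ)sₕ²/nₕ.
Nonprofit: 7396²·(1 − 1752/7396)·83.14/1752 = 1.9808876 × 10^6.
Public: 5392²·(1 − 1189/5392)·37.3/1189 = 710945.4.
Sum = 2.691833 × 10^6.
SE = √(2.691833 × 10^6) = 1641.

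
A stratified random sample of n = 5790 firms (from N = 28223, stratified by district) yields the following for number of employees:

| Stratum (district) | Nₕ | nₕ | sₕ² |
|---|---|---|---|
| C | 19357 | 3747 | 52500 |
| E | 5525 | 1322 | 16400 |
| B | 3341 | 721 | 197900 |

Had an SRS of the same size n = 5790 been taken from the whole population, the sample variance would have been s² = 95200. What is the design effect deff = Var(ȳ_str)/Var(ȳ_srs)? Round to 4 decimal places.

0.6652

Var(ȳ_str) = Σ Wₕ²(1−fₕ)sₕ²/nₕ with Wₕ = Nₕ/28223:
  C: (19357/28223)²·(1−3747/19357)·52500/3747 = 5.315085
  E: (5525/28223)²·(1−1322/5525)·16400/1322 = 0.3616577
  B: (3341/28223)²·(1−721/3341)·197900/721 = 3.0163515
  → Var(ȳ_str) = 8.6930942.
Var(ȳ_srs) = (1 − 5790/28223)·95200/5790 = 13.069006.
deff = 8.6930942 / 13.069006 = 0.6652.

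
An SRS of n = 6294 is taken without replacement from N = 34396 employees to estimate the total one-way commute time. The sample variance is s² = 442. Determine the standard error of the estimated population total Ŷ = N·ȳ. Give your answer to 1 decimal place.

Var(Ŷ) = N²·Var(ȳ) = N²·(1 − n/N)·s²/n.
f = 6294/34396 = 0.18298639; Var(ȳ) = 0.81701361·442/6294 = 0.05737528.
Var(Ŷ) = 34396² · 0.05737528 = 6.7879823 × 10^7.
SE(Ŷ) = √(6.7879823 × 10^7) = 8238.9.

8238.9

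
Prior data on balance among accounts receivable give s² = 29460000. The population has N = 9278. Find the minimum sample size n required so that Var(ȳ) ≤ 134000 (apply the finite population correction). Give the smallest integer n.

215

Without fpc, n₀ = s²/D = 29460000/134000 = 219.8507.
With fpc, (1 − n/N)·s²/n ≤ D requires n ≥ n₀/(1 + n₀/N) = 219.8507/(1 + 219.8507/9278) = 214.7617.
Rounding up, n = 215.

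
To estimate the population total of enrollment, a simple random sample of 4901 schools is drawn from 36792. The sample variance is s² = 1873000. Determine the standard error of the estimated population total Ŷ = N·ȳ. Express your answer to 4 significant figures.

669600

Var(Ŷ) = N²·Var(ȳ) = N²·(1 − n/N)·s²/n.
f = 4901/36792 = 0.13320831; Var(ȳ) = 0.86679169·1873000/4901 = 331.2591.
Var(Ŷ) = 36792² · 331.2591 = 4.484093 × 10^11.
SE(Ŷ) = √(4.484093 × 10^11) = 669600.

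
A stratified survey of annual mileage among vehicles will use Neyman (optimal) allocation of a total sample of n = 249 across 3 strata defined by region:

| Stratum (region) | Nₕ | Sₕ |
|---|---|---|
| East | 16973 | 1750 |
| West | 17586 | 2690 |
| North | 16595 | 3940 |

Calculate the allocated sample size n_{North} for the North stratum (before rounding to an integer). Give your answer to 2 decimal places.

114.34

Neyman allocation: nₕ = n·NₕSₕ / Σⱼ NⱼSⱼ.
Σ NⱼSⱼ = 16973·1750 + 17586·2690 + 16595·3940 = 1.4239339 × 10^8.
n_{North} = 249·16595·3940 / (1.4239339 × 10^8) = 114.34.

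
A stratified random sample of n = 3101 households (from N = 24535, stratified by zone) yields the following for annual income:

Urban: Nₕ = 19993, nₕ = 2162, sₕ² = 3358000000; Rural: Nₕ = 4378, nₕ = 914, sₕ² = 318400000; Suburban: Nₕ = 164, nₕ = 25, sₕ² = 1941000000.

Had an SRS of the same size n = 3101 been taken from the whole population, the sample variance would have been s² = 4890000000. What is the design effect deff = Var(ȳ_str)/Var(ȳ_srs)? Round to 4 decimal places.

0.6762

Var(ȳ_str) = Σ Wₕ²(1−fₕ)sₕ²/nₕ with Wₕ = Nₕ/24535:
  Urban: (19993/24535)²·(1−2162/19993)·3358000000/2162 = 919827.83
  Rural: (4378/24535)²·(1−914/4378)·318400000/914 = 8776.2377
  Suburban: (164/24535)²·(1−25/164)·1941000000/25 = 2940.1673
  → Var(ȳ_str) = 931544.24.
Var(ȳ_srs) = (1 − 3101/24535)·4890000000/3101 = 1.3776036 × 10^6.
deff = 931544.24 / (1.3776036 × 10^6) = 0.6762.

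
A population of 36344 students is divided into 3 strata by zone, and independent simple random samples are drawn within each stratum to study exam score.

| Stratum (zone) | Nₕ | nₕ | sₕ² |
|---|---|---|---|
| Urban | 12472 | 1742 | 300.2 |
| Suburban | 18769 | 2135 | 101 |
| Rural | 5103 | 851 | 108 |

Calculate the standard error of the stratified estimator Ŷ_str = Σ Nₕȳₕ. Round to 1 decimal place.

Var(Ŷ_str) = Σₕ Nₕ²(1 − fₕ)sₕ²/nₕ.
Urban: 12472²·(1 − 1742/12472)·300.2/1742 = 2.3062074 × 10^7.
Suburban: 18769²·(1 − 2135/18769)·101/2135 = 1.4769348 × 10^7.
Rural: 5103²·(1 − 851/5103)·108/851 = 2.7536771 × 10^6.
Sum = 4.0585099 × 10^7.
SE = √(4.0585099 × 10^7) = 6370.6.

6370.6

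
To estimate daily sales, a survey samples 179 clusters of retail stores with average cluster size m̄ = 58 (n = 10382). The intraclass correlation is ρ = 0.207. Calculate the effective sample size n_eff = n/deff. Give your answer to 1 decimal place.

811.2

deff = 1 + (58 − 1)·0.207 = 1 + 11.799 = 12.799.
n_eff = 10382 / 12.799 = 811.2.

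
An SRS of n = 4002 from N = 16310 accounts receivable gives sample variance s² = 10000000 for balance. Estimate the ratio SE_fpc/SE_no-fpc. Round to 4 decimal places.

0.8687

f = n/N = 4002/16310 = 0.24537094.
SE_no-fpc = √(s²/n) = 49.987505; SE_fpc = √((1−f)s²/n) = 43.42384.
Ratio = √(1−f) = 0.86869388.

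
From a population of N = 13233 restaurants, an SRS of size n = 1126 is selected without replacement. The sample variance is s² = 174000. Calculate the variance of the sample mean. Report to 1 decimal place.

141.4

Under SRS without replacement, Var(ȳ) = (1 − f)·s²/n with f = n/N = 1126/13233 = 0.08509030.
Var(ȳ) = (1 − 0.08509030)·174000/1126 = 0.91490970·154.52931 = 141.38036.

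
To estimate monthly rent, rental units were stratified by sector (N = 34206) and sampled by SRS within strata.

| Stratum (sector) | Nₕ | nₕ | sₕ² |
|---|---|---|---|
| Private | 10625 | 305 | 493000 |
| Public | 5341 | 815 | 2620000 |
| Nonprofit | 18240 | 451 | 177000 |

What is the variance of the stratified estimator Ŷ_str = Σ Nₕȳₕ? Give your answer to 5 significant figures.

Var(Ŷ_str) = Σₕ Nₕ²(1 − fₕ)sₕ²/nₕ.
Private: 10625²·(1 − 305/10625)·493000/305 = 1.7723754 × 10^11.
Public: 5341²·(1 − 815/5341)·2620000/815 = 7.7710698 × 10^10.
Nonprofit: 18240²·(1 − 451/18240)·177000/451 = 1.2734242 × 10^11.
Sum = 3.8229066 × 10^11.

3.8229 × 10^11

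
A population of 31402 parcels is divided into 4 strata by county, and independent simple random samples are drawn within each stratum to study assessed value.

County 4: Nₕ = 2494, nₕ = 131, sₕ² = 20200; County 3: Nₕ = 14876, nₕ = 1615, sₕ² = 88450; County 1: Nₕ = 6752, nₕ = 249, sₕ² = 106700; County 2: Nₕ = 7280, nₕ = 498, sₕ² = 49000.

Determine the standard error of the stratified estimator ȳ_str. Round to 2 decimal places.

Var(ȳ_str) = Σₕ Wₕ²(1 − fₕ)sₕ²/nₕ with Wₕ = Nₕ/N, N = 31402.
County 4: Wₕ = 0.07942169; term = 0.07942169²·(1 − 0.05252606)·20200/131 = 0.92156427.
County 3: Wₕ = 0.47372779; term = 0.47372779²·(1 − 0.10856413)·88450/1615 = 10.956533.
County 1: Wₕ = 0.21501815; term = 0.21501815²·(1 − 0.03687796)·106700/249 = 19.080803.
County 2: Wₕ = 0.23183237; term = 0.23183237²·(1 − 0.06840659)·49000/498 = 4.9265317.
Sum = 35.885432.
SE = √(35.885432) = 5.99.

5.99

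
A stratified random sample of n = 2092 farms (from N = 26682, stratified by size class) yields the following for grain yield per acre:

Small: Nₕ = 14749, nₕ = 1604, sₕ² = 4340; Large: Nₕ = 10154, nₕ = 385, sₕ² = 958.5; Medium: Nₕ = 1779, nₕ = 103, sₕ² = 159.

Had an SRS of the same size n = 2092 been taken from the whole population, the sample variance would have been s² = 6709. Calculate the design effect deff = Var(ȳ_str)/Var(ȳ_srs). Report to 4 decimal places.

0.3689

Var(ȳ_str) = Σ Wₕ²(1−fₕ)sₕ²/nₕ with Wₕ = Nₕ/26682:
  Small: (14749/26682)²·(1−1604/14749)·4340/1604 = 0.73683759
  Large: (10154/26682)²·(1−385/10154)·958.5/385 = 0.34688211
  Medium: (1779/26682)²·(1−103/1779)·159/103 = 0.0064650681
  → Var(ȳ_str) = 1.0901848.
Var(ȳ_srs) = (1 − 2092/26682)·6709/2092 = 2.955536.
deff = 1.0901848 / 2.955536 = 0.3689.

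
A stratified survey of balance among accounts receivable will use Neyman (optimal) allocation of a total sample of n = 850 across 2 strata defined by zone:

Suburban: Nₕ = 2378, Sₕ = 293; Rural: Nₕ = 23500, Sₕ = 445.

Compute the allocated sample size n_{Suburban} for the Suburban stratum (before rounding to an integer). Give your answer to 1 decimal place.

53.1

Neyman allocation: nₕ = n·NₕSₕ / Σⱼ NⱼSⱼ.
Σ NⱼSⱼ = 2378·293 + 23500·445 = 1.1154254 × 10^7.
n_{Suburban} = 850·2378·293 / (1.1154254 × 10^7) = 53.1.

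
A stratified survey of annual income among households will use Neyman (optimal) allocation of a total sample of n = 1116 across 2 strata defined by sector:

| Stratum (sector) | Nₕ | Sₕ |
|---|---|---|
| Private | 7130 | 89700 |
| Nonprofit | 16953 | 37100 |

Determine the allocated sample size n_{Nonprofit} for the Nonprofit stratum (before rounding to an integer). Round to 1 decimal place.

Neyman allocation: nₕ = n·NₕSₕ / Σⱼ NⱼSⱼ.
Σ NⱼSⱼ = 7130·89700 + 16953·37100 = 1.2685173 × 10^9.
n_{Nonprofit} = 1116·16953·37100 / (1.2685173 × 10^9) = 553.3.

553.3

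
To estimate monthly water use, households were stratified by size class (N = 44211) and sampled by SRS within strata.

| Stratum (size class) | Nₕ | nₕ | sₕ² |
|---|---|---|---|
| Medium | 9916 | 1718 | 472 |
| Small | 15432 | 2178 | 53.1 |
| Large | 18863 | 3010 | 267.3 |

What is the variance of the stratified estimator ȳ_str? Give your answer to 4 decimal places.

Var(ȳ_str) = Σₕ Wₕ²(1 − fₕ)sₕ²/nₕ with Wₕ = Nₕ/N, N = 44211.
Medium: Wₕ = 0.22428807; term = 0.22428807²·(1 − 0.17325534)·472/1718 = 0.01142622.
Small: Wₕ = 0.34905340; term = 0.34905340²·(1 − 0.14113530)·53.1/2178 = 0.0025512038.
Large: Wₕ = 0.42665852; term = 0.42665852²·(1 − 0.15957165)·267.3/3010 = 0.013586075.
Sum = 0.027563499.

0.0276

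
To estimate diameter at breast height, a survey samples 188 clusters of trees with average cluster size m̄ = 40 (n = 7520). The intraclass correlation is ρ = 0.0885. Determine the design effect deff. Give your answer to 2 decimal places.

deff = 1 + (40 − 1)·0.0885 = 1 + 3.4515 = 4.4515.

4.45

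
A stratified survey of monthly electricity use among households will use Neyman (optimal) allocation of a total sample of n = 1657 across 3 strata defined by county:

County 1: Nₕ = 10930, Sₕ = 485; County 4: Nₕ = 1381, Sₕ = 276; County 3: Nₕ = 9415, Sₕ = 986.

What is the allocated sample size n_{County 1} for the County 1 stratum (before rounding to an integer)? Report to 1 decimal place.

Neyman allocation: nₕ = n·NₕSₕ / Σⱼ NⱼSⱼ.
Σ NⱼSⱼ = 10930·485 + 1381·276 + 9415·986 = 1.4965396 × 10^7.
n_{County 1} = 1657·10930·485 / (1.4965396 × 10^7) = 586.9.

586.9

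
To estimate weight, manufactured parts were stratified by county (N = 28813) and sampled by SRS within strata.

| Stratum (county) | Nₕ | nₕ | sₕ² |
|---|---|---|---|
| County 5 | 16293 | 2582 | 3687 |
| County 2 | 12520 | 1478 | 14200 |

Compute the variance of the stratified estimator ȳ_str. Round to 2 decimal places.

1.98

Var(ȳ_str) = Σₕ Wₕ²(1 − fₕ)sₕ²/nₕ with Wₕ = Nₕ/N, N = 28813.
County 5: Wₕ = 0.56547392; term = 0.56547392²·(1 − 0.15847296)·3687/2582 = 0.38424669.
County 2: Wₕ = 0.43452608; term = 0.43452608²·(1 − 0.11805112)·14200/1478 = 1.5998859.
Sum = 1.9841326.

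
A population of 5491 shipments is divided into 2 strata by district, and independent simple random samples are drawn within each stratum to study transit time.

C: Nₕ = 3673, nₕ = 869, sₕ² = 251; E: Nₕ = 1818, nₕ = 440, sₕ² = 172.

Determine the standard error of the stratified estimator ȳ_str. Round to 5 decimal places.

0.36214

Var(ȳ_str) = Σₕ Wₕ²(1 − fₕ)sₕ²/nₕ with Wₕ = Nₕ/N, N = 5491.
C: Wₕ = 0.66891277; term = 0.66891277²·(1 − 0.23659134)·251/869 = 0.098662018.
E: Wₕ = 0.33108723; term = 0.33108723²·(1 − 0.24202420)·172/440 = 0.032479997.
Sum = 0.13114202.
SE = √(0.13114202) = 0.36214.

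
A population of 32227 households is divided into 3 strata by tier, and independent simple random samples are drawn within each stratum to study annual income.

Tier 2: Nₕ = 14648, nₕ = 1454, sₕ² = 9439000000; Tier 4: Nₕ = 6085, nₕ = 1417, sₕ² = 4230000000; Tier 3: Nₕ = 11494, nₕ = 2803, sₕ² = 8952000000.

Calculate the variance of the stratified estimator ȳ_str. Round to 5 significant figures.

1.5969 × 10^6

Var(ȳ_str) = Σₕ Wₕ²(1 − fₕ)sₕ²/nₕ with Wₕ = Nₕ/N, N = 32227.
Tier 2: Wₕ = 0.45452571; term = 0.45452571²·(1 − 0.09926270)·9439000000/1454 = 1.208027 × 10^6.
Tier 4: Wₕ = 0.18881683; term = 0.18881683²·(1 − 0.23286771)·4230000000/1417 = 81643.608.
Tier 3: Wₕ = 0.35665746; term = 0.35665746²·(1 − 0.24386637)·8952000000/2803 = 307183.7.
Sum = 1.5968543 × 10^6.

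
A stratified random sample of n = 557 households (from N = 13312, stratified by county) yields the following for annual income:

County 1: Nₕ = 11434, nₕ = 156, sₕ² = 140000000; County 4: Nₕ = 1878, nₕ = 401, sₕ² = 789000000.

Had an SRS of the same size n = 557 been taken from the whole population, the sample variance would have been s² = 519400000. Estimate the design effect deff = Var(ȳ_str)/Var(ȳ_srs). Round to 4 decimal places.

0.7654

Var(ȳ_str) = Σ Wₕ²(1−fₕ)sₕ²/nₕ with Wₕ = Nₕ/13312:
  County 1: (11434/13312)²·(1−156/11434)·140000000/156 = 653051
  County 4: (1878/13312)²·(1−401/1878)·789000000/401 = 30797.97
  → Var(ȳ_str) = 683848.97.
Var(ȳ_srs) = (1 − 557/13312)·519400000/557 = 893478.08.
deff = 683848.97 / 893478.08 = 0.7654.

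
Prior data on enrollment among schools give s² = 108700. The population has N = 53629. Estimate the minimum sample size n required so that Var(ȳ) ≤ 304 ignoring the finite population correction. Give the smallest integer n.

358

Without fpc, n₀ = s²/D = 108700/304 = 357.5658.
Rounding up, n = 358.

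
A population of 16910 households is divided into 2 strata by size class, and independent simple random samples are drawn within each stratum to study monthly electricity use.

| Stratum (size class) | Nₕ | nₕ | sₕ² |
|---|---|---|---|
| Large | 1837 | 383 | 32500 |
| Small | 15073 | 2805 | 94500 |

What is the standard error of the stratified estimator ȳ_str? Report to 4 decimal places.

4.7517

Var(ȳ_str) = Σₕ Wₕ²(1 − fₕ)sₕ²/nₕ with Wₕ = Nₕ/N, N = 16910.
Large: Wₕ = 0.10863394; term = 0.10863394²·(1 − 0.20849211)·32500/383 = 0.79263078.
Small: Wₕ = 0.89136606; term = 0.89136606²·(1 − 0.18609434)·94500/2805 = 21.786386.
Sum = 22.579017.
SE = √(22.579017) = 4.7517.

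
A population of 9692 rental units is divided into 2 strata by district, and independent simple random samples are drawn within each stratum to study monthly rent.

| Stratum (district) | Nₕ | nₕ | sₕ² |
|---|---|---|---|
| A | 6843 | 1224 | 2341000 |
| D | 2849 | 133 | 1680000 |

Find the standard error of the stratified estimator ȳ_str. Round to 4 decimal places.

Var(ȳ_str) = Σₕ Wₕ²(1 − fₕ)sₕ²/nₕ with Wₕ = Nₕ/N, N = 9692.
A: Wₕ = 0.70604622; term = 0.70604622²·(1 − 0.17886892)·2341000/1224 = 782.88641.
D: Wₕ = 0.29395378; term = 0.29395378²·(1 − 0.04668305)·1680000/133 = 1040.5263.
Sum = 1823.4127.
SE = √(1823.4127) = 42.7014.

42.7014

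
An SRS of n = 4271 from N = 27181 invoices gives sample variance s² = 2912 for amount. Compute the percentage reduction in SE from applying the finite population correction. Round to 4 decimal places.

f = n/N = 4271/27181 = 0.15713182.
SE_no-fpc = √(s²/n) = 0.82571638; SE_fpc = √((1−f)s²/n) = 0.75807248.
Ratio = √(1−f) = 0.91807853. Reduction = 100·(1 − 0.91807853) = 8.1921%.

8.1921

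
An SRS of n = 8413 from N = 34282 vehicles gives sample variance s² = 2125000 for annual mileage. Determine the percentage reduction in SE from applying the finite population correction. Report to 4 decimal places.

13.1326

f = n/N = 8413/34282 = 0.24540575.
SE_no-fpc = √(s²/n) = 15.892932; SE_fpc = √((1−f)s²/n) = 13.805774.
Ratio = √(1−f) = 0.86867384. Reduction = 100·(1 − 0.86867384) = 13.1326%.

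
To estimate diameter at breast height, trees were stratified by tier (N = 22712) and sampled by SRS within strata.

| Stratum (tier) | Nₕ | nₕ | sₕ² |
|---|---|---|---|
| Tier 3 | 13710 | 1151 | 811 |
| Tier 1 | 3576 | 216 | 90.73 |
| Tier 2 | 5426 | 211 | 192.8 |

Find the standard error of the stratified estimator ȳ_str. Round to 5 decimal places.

Var(ȳ_str) = Σₕ Wₕ²(1 − fₕ)sₕ²/nₕ with Wₕ = Nₕ/N, N = 22712.
Tier 3: Wₕ = 0.60364565; term = 0.60364565²·(1 − 0.08395332)·811/1151 = 0.23519457.
Tier 1: Wₕ = 0.15744981; term = 0.15744981²·(1 − 0.06040268)·90.73/216 = 0.0097841519.
Tier 2: Wₕ = 0.23890454; term = 0.23890454²·(1 − 0.03888684)·192.8/211 = 0.050124253.
Sum = 0.29510297.
SE = √(0.29510297) = 0.54323.

0.54323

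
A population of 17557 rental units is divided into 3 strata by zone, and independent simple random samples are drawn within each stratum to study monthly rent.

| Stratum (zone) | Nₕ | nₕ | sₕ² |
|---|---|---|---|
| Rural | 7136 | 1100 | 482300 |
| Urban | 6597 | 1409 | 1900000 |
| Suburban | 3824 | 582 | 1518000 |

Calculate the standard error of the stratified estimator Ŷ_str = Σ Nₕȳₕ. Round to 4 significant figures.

Var(Ŷ_str) = Σₕ Nₕ²(1 − fₕ)sₕ²/nₕ.
Rural: 7136²·(1 − 1100/7136)·482300/1100 = 1.8885507 × 10^10.
Urban: 6597²·(1 − 1409/6597)·1900000/1409 = 4.6151844 × 10^10.
Suburban: 3824²·(1 − 582/3824)·1518000/582 = 3.2335507 × 10^10.
Sum = 9.7372858 × 10^10.
SE = √(9.7372858 × 10^10) = 312000.

312000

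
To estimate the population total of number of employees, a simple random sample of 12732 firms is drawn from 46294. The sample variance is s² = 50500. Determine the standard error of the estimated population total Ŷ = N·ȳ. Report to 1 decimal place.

78502.5

Var(Ŷ) = N²·Var(ȳ) = N²·(1 − n/N)·s²/n.
f = 12732/46294 = 0.27502484; Var(ȳ) = 0.72497516·50500/12732 = 2.8755298.
Var(Ŷ) = 46294² · 2.8755298 = 6.1626469 × 10^9.
SE(Ŷ) = √(6.1626469 × 10^9) = 78502.5.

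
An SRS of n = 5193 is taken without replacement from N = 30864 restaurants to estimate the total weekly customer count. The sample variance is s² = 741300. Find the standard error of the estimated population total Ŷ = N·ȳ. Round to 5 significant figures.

336310

Var(Ŷ) = N²·Var(ȳ) = N²·(1 − n/N)·s²/n.
f = 5193/30864 = 0.16825428; Var(ȳ) = 0.83174572·741300/5193 = 118.73158.
Var(Ŷ) = 30864² · 118.73158 = 1.131021 × 10^11.
SE(Ŷ) = √(1.131021 × 10^11) = 336310.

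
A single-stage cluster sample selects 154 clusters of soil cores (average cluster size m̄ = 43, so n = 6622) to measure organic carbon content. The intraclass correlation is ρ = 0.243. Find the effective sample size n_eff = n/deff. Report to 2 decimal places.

590.93

deff = 1 + (43 − 1)·0.243 = 1 + 10.206 = 11.206.
n_eff = 6622 / 11.206 = 590.93.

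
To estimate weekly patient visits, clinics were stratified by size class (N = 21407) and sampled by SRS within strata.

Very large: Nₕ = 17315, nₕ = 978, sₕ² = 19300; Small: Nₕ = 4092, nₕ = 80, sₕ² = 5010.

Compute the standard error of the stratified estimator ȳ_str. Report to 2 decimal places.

Var(ȳ_str) = Σₕ Wₕ²(1 − fₕ)sₕ²/nₕ with Wₕ = Nₕ/N, N = 21407.
Very large: Wₕ = 0.80884757; term = 0.80884757²·(1 − 0.05648282)·19300/978 = 12.181524.
Small: Wₕ = 0.19115243; term = 0.19115243²·(1 − 0.01955034)·5010/80 = 2.2435341.
Sum = 14.425058.
SE = √(14.425058) = 3.80.

3.80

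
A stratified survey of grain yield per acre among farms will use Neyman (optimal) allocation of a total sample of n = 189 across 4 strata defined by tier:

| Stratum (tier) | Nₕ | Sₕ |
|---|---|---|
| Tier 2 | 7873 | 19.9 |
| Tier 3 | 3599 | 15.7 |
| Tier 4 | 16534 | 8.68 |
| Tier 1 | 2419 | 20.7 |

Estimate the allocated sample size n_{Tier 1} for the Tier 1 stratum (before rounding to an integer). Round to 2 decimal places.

Neyman allocation: nₕ = n·NₕSₕ / Σⱼ NⱼSⱼ.
Σ NⱼSⱼ = 7873·19.9 + 3599·15.7 + 16534·8.68 + 2419·20.7 = 406765.42.
n_{Tier 1} = 189·2419·20.7 / 406765.42 = 23.27.

23.27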